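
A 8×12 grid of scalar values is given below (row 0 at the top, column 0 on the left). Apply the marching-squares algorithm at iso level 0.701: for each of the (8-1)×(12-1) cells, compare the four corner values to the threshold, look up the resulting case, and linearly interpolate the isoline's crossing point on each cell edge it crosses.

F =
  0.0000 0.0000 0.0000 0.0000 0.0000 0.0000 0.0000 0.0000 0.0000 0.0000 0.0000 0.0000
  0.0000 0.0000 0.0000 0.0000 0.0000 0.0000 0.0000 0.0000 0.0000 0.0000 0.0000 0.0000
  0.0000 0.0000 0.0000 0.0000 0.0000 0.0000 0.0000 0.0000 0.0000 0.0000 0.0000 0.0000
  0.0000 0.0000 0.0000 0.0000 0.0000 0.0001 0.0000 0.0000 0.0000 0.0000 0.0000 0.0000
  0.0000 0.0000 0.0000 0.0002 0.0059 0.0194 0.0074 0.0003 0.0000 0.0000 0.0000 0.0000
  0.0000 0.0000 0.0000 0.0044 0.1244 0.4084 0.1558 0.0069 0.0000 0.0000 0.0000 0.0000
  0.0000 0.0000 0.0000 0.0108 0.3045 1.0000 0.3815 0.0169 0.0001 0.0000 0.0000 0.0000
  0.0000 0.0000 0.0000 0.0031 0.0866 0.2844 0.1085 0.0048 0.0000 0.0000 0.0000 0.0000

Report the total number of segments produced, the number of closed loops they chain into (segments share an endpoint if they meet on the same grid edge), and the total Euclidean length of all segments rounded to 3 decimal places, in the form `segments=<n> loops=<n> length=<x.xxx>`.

cell (5,4): code 0100 → (5.495,5.000)–(6.000,4.570)
cell (5,5): code 1000 → (6.000,5.483)–(5.495,5.000)
cell (6,4): code 0010 → (6.000,4.570)–(6.418,5.000)
cell (6,5): code 0001 → (6.418,5.000)–(6.000,5.483)
total: 4 segments, chained into 1 closed loop(s), length Σ = 2.601379

segments=4 loops=1 length=2.601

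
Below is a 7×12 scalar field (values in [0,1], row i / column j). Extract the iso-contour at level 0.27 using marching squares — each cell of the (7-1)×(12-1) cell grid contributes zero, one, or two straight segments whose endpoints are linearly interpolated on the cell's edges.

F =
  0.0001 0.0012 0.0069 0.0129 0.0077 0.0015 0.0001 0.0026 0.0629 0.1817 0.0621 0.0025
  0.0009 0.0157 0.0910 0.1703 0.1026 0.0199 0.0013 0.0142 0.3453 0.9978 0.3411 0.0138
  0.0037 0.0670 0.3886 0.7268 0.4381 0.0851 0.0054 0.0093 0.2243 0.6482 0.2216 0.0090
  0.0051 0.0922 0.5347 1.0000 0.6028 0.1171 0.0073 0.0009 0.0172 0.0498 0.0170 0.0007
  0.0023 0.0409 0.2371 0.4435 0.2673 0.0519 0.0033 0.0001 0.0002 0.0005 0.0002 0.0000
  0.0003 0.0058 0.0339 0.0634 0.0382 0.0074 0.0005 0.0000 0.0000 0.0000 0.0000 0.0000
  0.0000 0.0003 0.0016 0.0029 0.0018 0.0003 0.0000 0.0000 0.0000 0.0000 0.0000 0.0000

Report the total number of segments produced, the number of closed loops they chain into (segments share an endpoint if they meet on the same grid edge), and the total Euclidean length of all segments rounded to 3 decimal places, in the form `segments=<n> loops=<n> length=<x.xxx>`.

segments=22 loops=2 length=17.290

cell (0,7): code 0100 → (0.733,8.000)–(1.000,7.773)
cell (0,8): code 1100 → (0.108,9.000)–(0.733,8.000)
cell (0,9): code 1100 → (0.745,10.000)–(0.108,9.000)
cell (0,10): code 1000 → (1.000,10.217)–(0.745,10.000)
cell (1,1): code 0100 → (1.601,2.000)–(2.000,1.631)
cell (1,2): code 1100 → (1.179,3.000)–(1.601,2.000)
cell (1,3): code 1100 → (1.499,4.000)–(1.179,3.000)
cell (1,4): code 1000 → (2.000,4.476)–(1.499,4.000)
cell (1,7): code 0010 → (1.000,7.773)–(1.622,8.000)
cell (1,8): code 0111 → (1.622,8.000)–(2.000,8.108)
cell (1,9): code 1011 → (2.000,9.887)–(1.595,10.000)
cell (1,10): code 0001 → (1.595,10.000)–(1.000,10.217)
cell (2,1): code 0110 → (2.000,1.631)–(3.000,1.402)
cell (2,4): code 1001 → (3.000,4.685)–(2.000,4.476)
cell (2,8): code 0010 → (2.000,8.108)–(2.632,9.000)
cell (2,9): code 0001 → (2.632,9.000)–(2.000,9.887)
cell (3,1): code 0010 → (3.000,1.402)–(3.889,2.000)
cell (3,2): code 0111 → (3.889,2.000)–(4.000,2.159)
cell (3,3): code 1011 → (4.000,3.985)–(3.992,4.000)
cell (3,4): code 0001 → (3.992,4.000)–(3.000,4.685)
cell (4,2): code 0010 → (4.000,2.159)–(4.456,3.000)
cell (4,3): code 0001 → (4.456,3.000)–(4.000,3.985)
total: 22 segments, chained into 2 closed loop(s), length Σ = 17.289621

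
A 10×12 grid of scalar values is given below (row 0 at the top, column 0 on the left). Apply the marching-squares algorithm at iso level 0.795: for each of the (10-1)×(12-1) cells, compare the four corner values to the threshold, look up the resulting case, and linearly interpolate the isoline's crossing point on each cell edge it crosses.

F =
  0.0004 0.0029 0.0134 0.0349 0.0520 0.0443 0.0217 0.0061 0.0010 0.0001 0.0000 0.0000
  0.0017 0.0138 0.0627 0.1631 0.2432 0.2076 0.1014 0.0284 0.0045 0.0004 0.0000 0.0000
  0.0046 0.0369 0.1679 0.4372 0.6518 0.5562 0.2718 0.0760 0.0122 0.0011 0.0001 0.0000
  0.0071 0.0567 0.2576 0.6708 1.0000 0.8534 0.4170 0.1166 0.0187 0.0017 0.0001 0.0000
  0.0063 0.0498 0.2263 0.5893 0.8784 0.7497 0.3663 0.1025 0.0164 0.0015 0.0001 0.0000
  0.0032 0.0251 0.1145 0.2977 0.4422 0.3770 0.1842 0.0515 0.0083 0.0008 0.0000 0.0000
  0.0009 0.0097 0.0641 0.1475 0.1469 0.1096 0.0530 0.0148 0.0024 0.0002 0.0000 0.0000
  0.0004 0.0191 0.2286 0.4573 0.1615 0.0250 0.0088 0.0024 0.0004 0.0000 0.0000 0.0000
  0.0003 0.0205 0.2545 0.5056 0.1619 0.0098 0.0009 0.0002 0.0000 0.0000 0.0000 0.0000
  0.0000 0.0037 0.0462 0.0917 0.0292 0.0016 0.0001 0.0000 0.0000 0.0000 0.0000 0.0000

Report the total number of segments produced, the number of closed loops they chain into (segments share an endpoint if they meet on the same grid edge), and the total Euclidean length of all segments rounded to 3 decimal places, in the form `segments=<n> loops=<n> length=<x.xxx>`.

cell (2,3): code 0100 → (2.411,4.000)–(3.000,3.377)
cell (2,4): code 1100 → (2.803,5.000)–(2.411,4.000)
cell (2,5): code 1000 → (3.000,5.134)–(2.803,5.000)
cell (3,3): code 0110 → (3.000,3.377)–(4.000,3.712)
cell (3,4): code 1011 → (4.000,4.648)–(3.563,5.000)
cell (3,5): code 0001 → (3.563,5.000)–(3.000,5.134)
cell (4,3): code 0010 → (4.000,3.712)–(4.191,4.000)
cell (4,4): code 0001 → (4.191,4.000)–(4.000,4.648)
total: 8 segments, chained into 1 closed loop(s), length Σ = 5.384835

segments=8 loops=1 length=5.385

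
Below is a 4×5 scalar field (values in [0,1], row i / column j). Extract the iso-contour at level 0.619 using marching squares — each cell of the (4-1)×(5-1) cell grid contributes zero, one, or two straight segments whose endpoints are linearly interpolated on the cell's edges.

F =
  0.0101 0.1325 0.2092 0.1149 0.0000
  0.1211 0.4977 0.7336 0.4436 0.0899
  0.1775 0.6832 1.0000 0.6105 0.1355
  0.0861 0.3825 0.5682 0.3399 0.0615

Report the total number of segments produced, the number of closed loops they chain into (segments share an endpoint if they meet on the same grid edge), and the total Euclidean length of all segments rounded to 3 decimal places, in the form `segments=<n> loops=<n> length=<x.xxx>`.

cell (0,1): code 0100 → (0.781,2.000)–(1.000,1.514)
cell (0,2): code 1000 → (1.000,2.395)–(0.781,2.000)
cell (1,0): code 0100 → (1.654,1.000)–(2.000,0.873)
cell (1,1): code 1110 → (1.000,1.514)–(1.654,1.000)
cell (1,2): code 1001 → (2.000,2.978)–(1.000,2.395)
cell (2,0): code 0010 → (2.000,0.873)–(2.214,1.000)
cell (2,1): code 0011 → (2.214,1.000)–(2.882,2.000)
cell (2,2): code 0001 → (2.882,2.000)–(2.000,2.978)
total: 8 segments, chained into 1 closed loop(s), length Σ = 6.111103

segments=8 loops=1 length=6.111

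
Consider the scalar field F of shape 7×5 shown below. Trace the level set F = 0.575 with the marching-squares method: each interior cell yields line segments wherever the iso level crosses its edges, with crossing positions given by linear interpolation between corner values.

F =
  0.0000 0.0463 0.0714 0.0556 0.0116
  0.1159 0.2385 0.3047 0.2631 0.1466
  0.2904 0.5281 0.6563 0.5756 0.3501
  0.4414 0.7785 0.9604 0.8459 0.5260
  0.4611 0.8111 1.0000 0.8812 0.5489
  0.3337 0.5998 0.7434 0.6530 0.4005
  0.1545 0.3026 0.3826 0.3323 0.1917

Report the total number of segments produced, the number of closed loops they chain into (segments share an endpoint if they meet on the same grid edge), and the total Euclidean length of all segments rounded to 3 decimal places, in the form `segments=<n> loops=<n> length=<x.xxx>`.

segments=14 loops=1 length=11.385

cell (1,1): code 0100 → (1.769,2.000)–(2.000,1.366)
cell (1,2): code 1100 → (1.998,3.000)–(1.769,2.000)
cell (1,3): code 1000 → (2.000,3.003)–(1.998,3.000)
cell (2,0): code 0100 → (2.187,1.000)–(3.000,0.396)
cell (2,1): code 1110 → (2.000,1.366)–(2.187,1.000)
cell (2,3): code 1001 → (3.000,3.847)–(2.000,3.003)
cell (3,0): code 0110 → (3.000,0.396)–(4.000,0.325)
cell (3,3): code 1001 → (4.000,3.921)–(3.000,3.847)
cell (4,0): code 0110 → (4.000,0.325)–(5.000,0.907)
cell (4,3): code 1001 → (5.000,3.309)–(4.000,3.921)
cell (5,0): code 0010 → (5.000,0.907)–(5.083,1.000)
cell (5,1): code 0011 → (5.083,1.000)–(5.467,2.000)
cell (5,2): code 0011 → (5.467,2.000)–(5.243,3.000)
cell (5,3): code 0001 → (5.243,3.000)–(5.000,3.309)
total: 14 segments, chained into 1 closed loop(s), length Σ = 11.384867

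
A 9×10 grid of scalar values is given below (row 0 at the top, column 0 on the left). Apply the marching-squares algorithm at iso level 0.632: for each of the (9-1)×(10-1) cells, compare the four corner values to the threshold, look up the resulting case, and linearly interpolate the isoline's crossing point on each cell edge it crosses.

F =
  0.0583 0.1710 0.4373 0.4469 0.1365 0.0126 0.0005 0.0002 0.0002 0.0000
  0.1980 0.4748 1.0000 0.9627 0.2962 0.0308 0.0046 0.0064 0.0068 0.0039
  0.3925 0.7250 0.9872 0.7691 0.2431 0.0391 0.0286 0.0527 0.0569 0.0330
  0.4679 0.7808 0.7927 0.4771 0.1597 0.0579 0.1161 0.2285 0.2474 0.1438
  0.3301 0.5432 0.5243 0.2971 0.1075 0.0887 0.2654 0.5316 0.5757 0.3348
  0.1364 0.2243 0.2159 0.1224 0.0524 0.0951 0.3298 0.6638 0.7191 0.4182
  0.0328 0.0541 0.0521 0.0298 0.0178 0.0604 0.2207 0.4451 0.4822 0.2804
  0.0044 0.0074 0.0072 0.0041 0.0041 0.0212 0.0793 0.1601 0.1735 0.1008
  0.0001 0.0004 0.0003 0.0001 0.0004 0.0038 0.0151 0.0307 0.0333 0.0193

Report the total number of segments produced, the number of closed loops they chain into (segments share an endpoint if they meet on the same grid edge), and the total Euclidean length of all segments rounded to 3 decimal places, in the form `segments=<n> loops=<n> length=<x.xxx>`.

cell (0,1): code 0100 → (0.346,2.000)–(1.000,1.299)
cell (0,2): code 1100 → (0.359,3.000)–(0.346,2.000)
cell (0,3): code 1000 → (1.000,3.496)–(0.359,3.000)
cell (1,0): code 0100 → (1.628,1.000)–(2.000,0.720)
cell (1,1): code 1110 → (1.000,1.299)–(1.628,1.000)
cell (1,3): code 1001 → (2.000,3.261)–(1.000,3.496)
cell (2,0): code 0110 → (2.000,0.720)–(3.000,0.524)
cell (2,2): code 1011 → (3.000,2.509)–(2.470,3.000)
cell (2,3): code 0001 → (2.470,3.000)–(2.000,3.261)
cell (3,0): code 0010 → (3.000,0.524)–(3.626,1.000)
cell (3,1): code 0011 → (3.626,1.000)–(3.599,2.000)
cell (3,2): code 0001 → (3.599,2.000)–(3.000,2.509)
cell (4,6): code 0100 → (4.759,7.000)–(5.000,6.905)
cell (4,7): code 1100 → (4.393,8.000)–(4.759,7.000)
cell (4,8): code 1000 → (5.000,8.289)–(4.393,8.000)
cell (5,6): code 0010 → (5.000,6.905)–(5.145,7.000)
cell (5,7): code 0011 → (5.145,7.000)–(5.368,8.000)
cell (5,8): code 0001 → (5.368,8.000)–(5.000,8.289)
total: 18 segments, chained into 2 closed loop(s), length Σ = 13.472036

segments=18 loops=2 length=13.472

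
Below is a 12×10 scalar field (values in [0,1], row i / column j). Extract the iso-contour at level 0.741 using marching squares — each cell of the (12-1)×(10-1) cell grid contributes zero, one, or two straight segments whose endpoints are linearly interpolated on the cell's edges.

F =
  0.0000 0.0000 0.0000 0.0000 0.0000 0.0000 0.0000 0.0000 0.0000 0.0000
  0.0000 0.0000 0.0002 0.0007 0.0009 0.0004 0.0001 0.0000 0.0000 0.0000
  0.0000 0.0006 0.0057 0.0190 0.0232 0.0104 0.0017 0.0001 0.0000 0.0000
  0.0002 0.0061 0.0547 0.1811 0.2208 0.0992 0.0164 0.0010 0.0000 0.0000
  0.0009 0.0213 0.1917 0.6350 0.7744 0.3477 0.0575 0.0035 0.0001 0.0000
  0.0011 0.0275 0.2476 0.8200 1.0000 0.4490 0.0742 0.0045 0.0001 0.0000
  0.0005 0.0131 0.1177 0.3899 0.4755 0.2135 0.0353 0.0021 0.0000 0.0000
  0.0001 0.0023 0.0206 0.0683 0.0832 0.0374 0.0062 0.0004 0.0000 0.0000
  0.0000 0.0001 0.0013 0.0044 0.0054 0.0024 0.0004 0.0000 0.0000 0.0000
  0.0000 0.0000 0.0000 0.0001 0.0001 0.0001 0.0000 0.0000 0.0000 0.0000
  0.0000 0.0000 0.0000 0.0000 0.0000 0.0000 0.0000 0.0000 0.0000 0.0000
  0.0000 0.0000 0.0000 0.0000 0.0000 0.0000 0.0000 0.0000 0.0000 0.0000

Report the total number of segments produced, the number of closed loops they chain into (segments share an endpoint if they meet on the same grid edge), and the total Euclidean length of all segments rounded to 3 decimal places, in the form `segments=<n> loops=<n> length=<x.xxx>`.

cell (3,3): code 0100 → (3.940,4.000)–(4.000,3.760)
cell (3,4): code 1000 → (4.000,4.078)–(3.940,4.000)
cell (4,2): code 0100 → (4.573,3.000)–(5.000,2.862)
cell (4,3): code 1110 → (4.000,3.760)–(4.573,3.000)
cell (4,4): code 1001 → (5.000,4.470)–(4.000,4.078)
cell (5,2): code 0010 → (5.000,2.862)–(5.184,3.000)
cell (5,3): code 0011 → (5.184,3.000)–(5.494,4.000)
cell (5,4): code 0001 → (5.494,4.000)–(5.000,4.470)
total: 8 segments, chained into 1 closed loop(s), length Σ = 4.779291

segments=8 loops=1 length=4.779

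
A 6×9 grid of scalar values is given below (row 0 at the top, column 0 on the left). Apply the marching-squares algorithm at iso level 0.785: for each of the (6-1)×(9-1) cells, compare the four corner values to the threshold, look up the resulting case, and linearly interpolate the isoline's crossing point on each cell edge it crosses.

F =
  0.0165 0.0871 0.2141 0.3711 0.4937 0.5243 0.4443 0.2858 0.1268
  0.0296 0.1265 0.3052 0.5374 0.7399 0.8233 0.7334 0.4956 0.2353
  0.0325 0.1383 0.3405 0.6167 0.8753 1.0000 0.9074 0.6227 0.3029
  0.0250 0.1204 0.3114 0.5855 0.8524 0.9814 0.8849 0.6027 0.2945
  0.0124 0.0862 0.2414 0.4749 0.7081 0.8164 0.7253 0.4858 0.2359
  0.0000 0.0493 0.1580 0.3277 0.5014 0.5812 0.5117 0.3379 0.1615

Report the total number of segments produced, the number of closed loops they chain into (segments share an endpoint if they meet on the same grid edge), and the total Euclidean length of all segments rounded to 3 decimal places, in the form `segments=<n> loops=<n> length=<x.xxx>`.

segments=14 loops=1 length=9.369

cell (0,4): code 0100 → (0.872,5.000)–(1.000,4.541)
cell (0,5): code 1000 → (1.000,5.426)–(0.872,5.000)
cell (1,3): code 0100 → (1.333,4.000)–(2.000,3.651)
cell (1,4): code 1110 → (1.000,4.541)–(1.333,4.000)
cell (1,5): code 1101 → (1.297,6.000)–(1.000,5.426)
cell (1,6): code 1000 → (2.000,6.430)–(1.297,6.000)
cell (2,3): code 0110 → (2.000,3.651)–(3.000,3.747)
cell (2,6): code 1001 → (3.000,6.354)–(2.000,6.430)
cell (3,3): code 0010 → (3.000,3.747)–(3.467,4.000)
cell (3,4): code 0111 → (3.467,4.000)–(4.000,4.710)
cell (3,5): code 1011 → (4.000,5.345)–(3.626,6.000)
cell (3,6): code 0001 → (3.626,6.000)–(3.000,6.354)
cell (4,4): code 0010 → (4.000,4.710)–(4.134,5.000)
cell (4,5): code 0001 → (4.134,5.000)–(4.000,5.345)
total: 14 segments, chained into 1 closed loop(s), length Σ = 9.368846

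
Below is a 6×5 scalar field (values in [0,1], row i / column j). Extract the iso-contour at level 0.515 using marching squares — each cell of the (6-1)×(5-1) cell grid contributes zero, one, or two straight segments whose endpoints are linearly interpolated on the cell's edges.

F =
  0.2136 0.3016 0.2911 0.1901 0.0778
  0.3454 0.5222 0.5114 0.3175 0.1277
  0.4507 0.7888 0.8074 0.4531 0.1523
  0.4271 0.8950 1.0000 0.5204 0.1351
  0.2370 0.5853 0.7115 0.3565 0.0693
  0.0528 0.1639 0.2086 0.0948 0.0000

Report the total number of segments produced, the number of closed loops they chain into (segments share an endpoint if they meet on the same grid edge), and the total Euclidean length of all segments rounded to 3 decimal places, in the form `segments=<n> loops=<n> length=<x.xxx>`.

cell (0,0): code 0100 → (0.967,1.000)–(1.000,0.959)
cell (0,1): code 1000 → (1.000,1.667)–(0.967,1.000)
cell (1,0): code 0110 → (1.000,0.959)–(2.000,0.190)
cell (1,1): code 1101 → (1.012,2.000)–(1.000,1.667)
cell (1,2): code 1000 → (2.000,2.825)–(1.012,2.000)
cell (2,0): code 0110 → (2.000,0.190)–(3.000,0.188)
cell (2,2): code 1101 → (2.920,3.000)–(2.000,2.825)
cell (2,3): code 1000 → (3.000,3.014)–(2.920,3.000)
cell (3,0): code 0110 → (3.000,0.188)–(4.000,0.798)
cell (3,2): code 1011 → (4.000,2.554)–(3.033,3.000)
cell (3,3): code 0001 → (3.033,3.000)–(3.000,3.014)
cell (4,0): code 0010 → (4.000,0.798)–(4.167,1.000)
cell (4,1): code 0011 → (4.167,1.000)–(4.391,2.000)
cell (4,2): code 0001 → (4.391,2.000)–(4.000,2.554)
total: 14 segments, chained into 1 closed loop(s), length Σ = 9.856269

segments=14 loops=1 length=9.856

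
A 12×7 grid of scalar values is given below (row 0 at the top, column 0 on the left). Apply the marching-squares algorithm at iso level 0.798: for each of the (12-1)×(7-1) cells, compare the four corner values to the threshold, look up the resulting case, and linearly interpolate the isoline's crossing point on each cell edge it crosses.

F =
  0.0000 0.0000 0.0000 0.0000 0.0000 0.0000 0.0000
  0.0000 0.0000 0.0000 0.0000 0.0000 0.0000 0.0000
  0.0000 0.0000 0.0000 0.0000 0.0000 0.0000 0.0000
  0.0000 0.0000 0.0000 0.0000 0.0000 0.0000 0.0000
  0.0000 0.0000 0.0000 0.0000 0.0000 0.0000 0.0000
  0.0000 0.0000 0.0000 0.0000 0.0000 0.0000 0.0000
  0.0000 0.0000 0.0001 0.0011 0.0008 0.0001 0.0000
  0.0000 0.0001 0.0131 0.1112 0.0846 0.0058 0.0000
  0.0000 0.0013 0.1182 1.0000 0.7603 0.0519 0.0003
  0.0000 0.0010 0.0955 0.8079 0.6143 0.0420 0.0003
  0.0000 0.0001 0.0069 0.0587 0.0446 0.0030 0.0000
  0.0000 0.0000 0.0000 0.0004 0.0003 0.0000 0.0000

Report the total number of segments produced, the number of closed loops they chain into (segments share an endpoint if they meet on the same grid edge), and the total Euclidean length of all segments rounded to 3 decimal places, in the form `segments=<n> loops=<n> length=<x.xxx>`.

cell (7,2): code 0100 → (7.773,3.000)–(8.000,2.771)
cell (7,3): code 1000 → (8.000,3.843)–(7.773,3.000)
cell (8,2): code 0110 → (8.000,2.771)–(9.000,2.986)
cell (8,3): code 1001 → (9.000,3.051)–(8.000,3.843)
cell (9,2): code 0010 → (9.000,2.986)–(9.013,3.000)
cell (9,3): code 0001 → (9.013,3.000)–(9.000,3.051)
total: 6 segments, chained into 1 closed loop(s), length Σ = 3.565785

segments=6 loops=1 length=3.566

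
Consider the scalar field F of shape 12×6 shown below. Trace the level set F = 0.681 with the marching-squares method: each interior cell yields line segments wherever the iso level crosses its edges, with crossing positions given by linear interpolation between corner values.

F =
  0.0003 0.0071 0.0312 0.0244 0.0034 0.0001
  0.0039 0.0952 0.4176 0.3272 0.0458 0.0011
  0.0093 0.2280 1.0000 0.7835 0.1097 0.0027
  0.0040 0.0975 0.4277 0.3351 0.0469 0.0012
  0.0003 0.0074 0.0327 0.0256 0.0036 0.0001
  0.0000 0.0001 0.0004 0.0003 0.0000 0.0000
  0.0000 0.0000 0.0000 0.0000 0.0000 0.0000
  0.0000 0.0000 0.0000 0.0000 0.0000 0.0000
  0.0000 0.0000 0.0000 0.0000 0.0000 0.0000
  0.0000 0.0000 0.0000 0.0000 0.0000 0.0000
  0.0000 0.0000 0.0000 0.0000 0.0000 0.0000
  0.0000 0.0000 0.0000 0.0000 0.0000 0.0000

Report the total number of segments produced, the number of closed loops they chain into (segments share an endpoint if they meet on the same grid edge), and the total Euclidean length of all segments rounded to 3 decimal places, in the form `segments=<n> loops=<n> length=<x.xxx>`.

cell (1,1): code 0100 → (1.452,2.000)–(2.000,1.587)
cell (1,2): code 1100 → (1.775,3.000)–(1.452,2.000)
cell (1,3): code 1000 → (2.000,3.152)–(1.775,3.000)
cell (2,1): code 0010 → (2.000,1.587)–(2.557,2.000)
cell (2,2): code 0011 → (2.557,2.000)–(2.229,3.000)
cell (2,3): code 0001 → (2.229,3.000)–(2.000,3.152)
total: 6 segments, chained into 1 closed loop(s), length Σ = 4.029424

segments=6 loops=1 length=4.029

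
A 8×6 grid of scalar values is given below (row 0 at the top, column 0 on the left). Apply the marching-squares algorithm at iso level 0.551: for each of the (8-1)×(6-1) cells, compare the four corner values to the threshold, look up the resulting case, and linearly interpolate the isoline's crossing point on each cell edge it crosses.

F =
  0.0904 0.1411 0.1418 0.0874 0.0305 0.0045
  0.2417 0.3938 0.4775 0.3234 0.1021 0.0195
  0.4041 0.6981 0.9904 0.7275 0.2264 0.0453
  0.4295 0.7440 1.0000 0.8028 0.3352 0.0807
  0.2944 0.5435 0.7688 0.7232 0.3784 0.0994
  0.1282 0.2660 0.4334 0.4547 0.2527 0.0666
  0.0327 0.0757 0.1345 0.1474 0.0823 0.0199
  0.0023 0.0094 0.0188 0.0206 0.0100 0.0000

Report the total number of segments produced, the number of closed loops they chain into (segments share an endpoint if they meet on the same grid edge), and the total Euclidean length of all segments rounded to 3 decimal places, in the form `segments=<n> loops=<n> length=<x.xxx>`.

segments=12 loops=1 length=10.602

cell (1,0): code 0100 → (1.517,1.000)–(2.000,0.500)
cell (1,1): code 1100 → (1.143,2.000)–(1.517,1.000)
cell (1,2): code 1100 → (1.563,3.000)–(1.143,2.000)
cell (1,3): code 1000 → (2.000,3.352)–(1.563,3.000)
cell (2,0): code 0110 → (2.000,0.500)–(3.000,0.386)
cell (2,3): code 1001 → (3.000,3.538)–(2.000,3.352)
cell (3,0): code 0010 → (3.000,0.386)–(3.963,1.000)
cell (3,1): code 0111 → (3.963,1.000)–(4.000,1.033)
cell (3,3): code 1001 → (4.000,3.499)–(3.000,3.538)
cell (4,1): code 0010 → (4.000,1.033)–(4.649,2.000)
cell (4,2): code 0011 → (4.649,2.000)–(4.641,3.000)
cell (4,3): code 0001 → (4.641,3.000)–(4.000,3.499)
total: 12 segments, chained into 1 closed loop(s), length Σ = 10.602274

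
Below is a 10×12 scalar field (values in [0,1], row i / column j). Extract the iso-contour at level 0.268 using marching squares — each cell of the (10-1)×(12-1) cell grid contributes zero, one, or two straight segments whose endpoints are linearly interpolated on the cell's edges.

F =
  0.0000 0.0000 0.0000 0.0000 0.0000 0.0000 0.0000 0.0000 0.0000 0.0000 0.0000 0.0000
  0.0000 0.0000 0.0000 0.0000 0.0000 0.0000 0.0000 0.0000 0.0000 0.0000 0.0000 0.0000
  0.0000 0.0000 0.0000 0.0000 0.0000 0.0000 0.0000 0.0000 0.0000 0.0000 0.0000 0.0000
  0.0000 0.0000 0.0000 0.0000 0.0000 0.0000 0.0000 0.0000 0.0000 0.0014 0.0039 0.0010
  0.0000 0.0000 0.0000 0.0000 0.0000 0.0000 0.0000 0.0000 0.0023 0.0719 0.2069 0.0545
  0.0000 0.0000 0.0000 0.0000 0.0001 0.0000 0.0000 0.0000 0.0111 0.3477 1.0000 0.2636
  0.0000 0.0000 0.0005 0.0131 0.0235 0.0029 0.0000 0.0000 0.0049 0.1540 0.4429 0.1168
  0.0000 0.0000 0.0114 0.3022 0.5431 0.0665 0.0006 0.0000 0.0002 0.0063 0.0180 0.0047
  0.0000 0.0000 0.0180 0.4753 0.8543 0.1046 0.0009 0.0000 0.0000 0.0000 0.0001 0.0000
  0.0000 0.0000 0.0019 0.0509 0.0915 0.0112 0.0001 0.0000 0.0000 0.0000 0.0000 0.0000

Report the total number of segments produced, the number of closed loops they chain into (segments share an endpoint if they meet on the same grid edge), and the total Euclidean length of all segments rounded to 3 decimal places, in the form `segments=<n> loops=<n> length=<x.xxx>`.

segments=16 loops=2 length=13.514

cell (4,8): code 0100 → (4.711,9.000)–(5.000,8.763)
cell (4,9): code 1100 → (4.077,10.000)–(4.711,9.000)
cell (4,10): code 1000 → (5.000,10.994)–(4.077,10.000)
cell (5,8): code 0010 → (5.000,8.763)–(5.411,9.000)
cell (5,9): code 0111 → (5.411,9.000)–(6.000,9.395)
cell (5,10): code 1001 → (6.000,10.536)–(5.000,10.994)
cell (6,2): code 0100 → (6.882,3.000)–(7.000,2.882)
cell (6,3): code 1100 → (6.471,4.000)–(6.882,3.000)
cell (6,4): code 1000 → (7.000,4.577)–(6.471,4.000)
cell (6,9): code 0010 → (6.000,9.395)–(6.412,10.000)
cell (6,10): code 0001 → (6.412,10.000)–(6.000,10.536)
cell (7,2): code 0110 → (7.000,2.882)–(8.000,2.547)
cell (7,4): code 1001 → (8.000,4.782)–(7.000,4.577)
cell (8,2): code 0010 → (8.000,2.547)–(8.488,3.000)
cell (8,3): code 0011 → (8.488,3.000)–(8.769,4.000)
cell (8,4): code 0001 → (8.769,4.000)–(8.000,4.782)
total: 16 segments, chained into 2 closed loop(s), length Σ = 13.513630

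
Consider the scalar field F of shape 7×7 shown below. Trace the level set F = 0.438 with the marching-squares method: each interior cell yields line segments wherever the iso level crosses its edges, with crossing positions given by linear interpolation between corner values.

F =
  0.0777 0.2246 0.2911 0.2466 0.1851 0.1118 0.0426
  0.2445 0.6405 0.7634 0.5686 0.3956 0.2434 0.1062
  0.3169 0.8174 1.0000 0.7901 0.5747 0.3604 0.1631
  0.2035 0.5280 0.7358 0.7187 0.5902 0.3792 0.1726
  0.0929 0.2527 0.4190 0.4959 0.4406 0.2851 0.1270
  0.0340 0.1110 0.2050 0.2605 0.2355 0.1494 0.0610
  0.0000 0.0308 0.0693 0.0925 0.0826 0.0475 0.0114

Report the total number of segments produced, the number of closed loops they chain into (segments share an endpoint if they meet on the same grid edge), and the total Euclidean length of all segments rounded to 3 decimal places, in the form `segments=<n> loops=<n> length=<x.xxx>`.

segments=16 loops=1 length=13.020

cell (0,0): code 0100 → (0.513,1.000)–(1.000,0.489)
cell (0,1): code 1100 → (0.311,2.000)–(0.513,1.000)
cell (0,2): code 1100 → (0.594,3.000)–(0.311,2.000)
cell (0,3): code 1000 → (1.000,3.755)–(0.594,3.000)
cell (1,0): code 0110 → (1.000,0.489)–(2.000,0.242)
cell (1,3): code 1101 → (1.237,4.000)–(1.000,3.755)
cell (1,4): code 1000 → (2.000,4.638)–(1.237,4.000)
cell (2,0): code 0110 → (2.000,0.242)–(3.000,0.723)
cell (2,4): code 1001 → (3.000,4.721)–(2.000,4.638)
cell (3,0): code 0010 → (3.000,0.723)–(3.327,1.000)
cell (3,1): code 0011 → (3.327,1.000)–(3.940,2.000)
cell (3,2): code 0111 → (3.940,2.000)–(4.000,2.247)
cell (3,4): code 1001 → (4.000,4.017)–(3.000,4.721)
cell (4,2): code 0010 → (4.000,2.247)–(4.246,3.000)
cell (4,3): code 0011 → (4.246,3.000)–(4.013,4.000)
cell (4,4): code 0001 → (4.013,4.000)–(4.000,4.017)
total: 16 segments, chained into 1 closed loop(s), length Σ = 13.020280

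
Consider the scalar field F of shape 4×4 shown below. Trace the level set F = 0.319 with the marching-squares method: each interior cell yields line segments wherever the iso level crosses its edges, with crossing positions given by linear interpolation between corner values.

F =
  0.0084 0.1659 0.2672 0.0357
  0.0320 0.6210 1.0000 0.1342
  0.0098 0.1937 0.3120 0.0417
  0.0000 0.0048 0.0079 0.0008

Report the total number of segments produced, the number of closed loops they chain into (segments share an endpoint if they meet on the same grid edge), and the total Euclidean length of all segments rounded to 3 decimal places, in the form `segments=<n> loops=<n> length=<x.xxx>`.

segments=6 loops=1 length=6.268

cell (0,0): code 0100 → (0.336,1.000)–(1.000,0.487)
cell (0,1): code 1100 → (0.071,2.000)–(0.336,1.000)
cell (0,2): code 1000 → (1.000,2.787)–(0.071,2.000)
cell (1,0): code 0010 → (1.000,0.487)–(1.707,1.000)
cell (1,1): code 0011 → (1.707,1.000)–(1.990,2.000)
cell (1,2): code 0001 → (1.990,2.000)–(1.000,2.787)
total: 6 segments, chained into 1 closed loop(s), length Σ = 6.267534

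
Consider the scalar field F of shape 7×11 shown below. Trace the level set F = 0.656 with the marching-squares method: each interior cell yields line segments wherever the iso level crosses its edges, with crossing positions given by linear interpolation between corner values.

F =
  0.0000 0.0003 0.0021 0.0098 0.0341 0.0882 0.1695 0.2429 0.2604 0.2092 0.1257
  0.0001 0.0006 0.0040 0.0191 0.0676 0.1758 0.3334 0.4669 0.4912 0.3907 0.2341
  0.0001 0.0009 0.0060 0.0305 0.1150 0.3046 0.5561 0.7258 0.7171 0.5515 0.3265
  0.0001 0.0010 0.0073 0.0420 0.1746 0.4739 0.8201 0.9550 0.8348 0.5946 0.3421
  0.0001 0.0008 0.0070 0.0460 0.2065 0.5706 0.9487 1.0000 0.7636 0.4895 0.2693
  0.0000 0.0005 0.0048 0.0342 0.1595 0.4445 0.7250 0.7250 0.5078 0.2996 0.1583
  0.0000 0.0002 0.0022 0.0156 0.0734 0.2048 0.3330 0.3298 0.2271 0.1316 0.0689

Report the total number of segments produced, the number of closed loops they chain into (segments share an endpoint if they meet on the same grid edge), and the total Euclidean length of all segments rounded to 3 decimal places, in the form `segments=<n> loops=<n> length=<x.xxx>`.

segments=14 loops=1 length=10.869

cell (1,6): code 0100 → (1.730,7.000)–(2.000,6.589)
cell (1,7): code 1100 → (1.730,8.000)–(1.730,7.000)
cell (1,8): code 1000 → (2.000,8.369)–(1.730,8.000)
cell (2,5): code 0100 → (2.378,6.000)–(3.000,5.526)
cell (2,6): code 1110 → (2.000,6.589)–(2.378,6.000)
cell (2,8): code 1001 → (3.000,8.744)–(2.000,8.369)
cell (3,5): code 0110 → (3.000,5.526)–(4.000,5.226)
cell (3,8): code 1001 → (4.000,8.393)–(3.000,8.744)
cell (4,5): code 0110 → (4.000,5.226)–(5.000,5.754)
cell (4,7): code 1011 → (5.000,7.318)–(4.421,8.000)
cell (4,8): code 0001 → (4.421,8.000)–(4.000,8.393)
cell (5,5): code 0010 → (5.000,5.754)–(5.176,6.000)
cell (5,6): code 0011 → (5.176,6.000)–(5.175,7.000)
cell (5,7): code 0001 → (5.175,7.000)–(5.000,7.318)
total: 14 segments, chained into 1 closed loop(s), length Σ = 10.869442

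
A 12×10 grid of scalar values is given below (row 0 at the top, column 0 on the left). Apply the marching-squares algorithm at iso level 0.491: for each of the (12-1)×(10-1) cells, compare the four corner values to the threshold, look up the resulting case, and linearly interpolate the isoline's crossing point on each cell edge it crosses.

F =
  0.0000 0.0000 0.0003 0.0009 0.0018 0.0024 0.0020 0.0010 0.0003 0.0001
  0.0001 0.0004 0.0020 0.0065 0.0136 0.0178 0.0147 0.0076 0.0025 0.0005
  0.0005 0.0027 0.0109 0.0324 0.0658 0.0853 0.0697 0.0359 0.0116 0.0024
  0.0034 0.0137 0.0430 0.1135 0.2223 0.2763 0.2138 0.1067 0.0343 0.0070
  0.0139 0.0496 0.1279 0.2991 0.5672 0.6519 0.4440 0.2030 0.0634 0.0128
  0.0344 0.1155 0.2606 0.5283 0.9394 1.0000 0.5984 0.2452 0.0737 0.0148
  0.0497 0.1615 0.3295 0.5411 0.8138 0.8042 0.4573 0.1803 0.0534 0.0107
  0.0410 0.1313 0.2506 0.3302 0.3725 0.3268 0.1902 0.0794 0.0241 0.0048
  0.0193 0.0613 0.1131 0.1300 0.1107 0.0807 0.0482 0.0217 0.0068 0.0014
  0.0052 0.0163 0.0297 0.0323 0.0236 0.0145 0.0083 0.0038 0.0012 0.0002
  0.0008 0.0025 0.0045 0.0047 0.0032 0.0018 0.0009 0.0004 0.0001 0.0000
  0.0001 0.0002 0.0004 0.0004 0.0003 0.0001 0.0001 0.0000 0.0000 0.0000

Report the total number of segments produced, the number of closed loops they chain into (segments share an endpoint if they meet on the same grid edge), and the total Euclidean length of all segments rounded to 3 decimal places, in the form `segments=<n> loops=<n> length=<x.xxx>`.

cell (3,3): code 0100 → (3.779,4.000)–(4.000,3.716)
cell (3,4): code 1100 → (3.572,5.000)–(3.779,4.000)
cell (3,5): code 1000 → (4.000,5.774)–(3.572,5.000)
cell (4,2): code 0100 → (4.837,3.000)–(5.000,2.861)
cell (4,3): code 1110 → (4.000,3.716)–(4.837,3.000)
cell (4,5): code 1101 → (4.304,6.000)–(4.000,5.774)
cell (4,6): code 1000 → (5.000,6.304)–(4.304,6.000)
cell (5,2): code 0110 → (5.000,2.861)–(6.000,2.763)
cell (5,5): code 1011 → (6.000,5.903)–(5.761,6.000)
cell (5,6): code 0001 → (5.761,6.000)–(5.000,6.304)
cell (6,2): code 0010 → (6.000,2.763)–(6.238,3.000)
cell (6,3): code 0011 → (6.238,3.000)–(6.731,4.000)
cell (6,4): code 0011 → (6.731,4.000)–(6.656,5.000)
cell (6,5): code 0001 → (6.656,5.000)–(6.000,5.903)
total: 14 segments, chained into 1 closed loop(s), length Σ = 10.371777

segments=14 loops=1 length=10.372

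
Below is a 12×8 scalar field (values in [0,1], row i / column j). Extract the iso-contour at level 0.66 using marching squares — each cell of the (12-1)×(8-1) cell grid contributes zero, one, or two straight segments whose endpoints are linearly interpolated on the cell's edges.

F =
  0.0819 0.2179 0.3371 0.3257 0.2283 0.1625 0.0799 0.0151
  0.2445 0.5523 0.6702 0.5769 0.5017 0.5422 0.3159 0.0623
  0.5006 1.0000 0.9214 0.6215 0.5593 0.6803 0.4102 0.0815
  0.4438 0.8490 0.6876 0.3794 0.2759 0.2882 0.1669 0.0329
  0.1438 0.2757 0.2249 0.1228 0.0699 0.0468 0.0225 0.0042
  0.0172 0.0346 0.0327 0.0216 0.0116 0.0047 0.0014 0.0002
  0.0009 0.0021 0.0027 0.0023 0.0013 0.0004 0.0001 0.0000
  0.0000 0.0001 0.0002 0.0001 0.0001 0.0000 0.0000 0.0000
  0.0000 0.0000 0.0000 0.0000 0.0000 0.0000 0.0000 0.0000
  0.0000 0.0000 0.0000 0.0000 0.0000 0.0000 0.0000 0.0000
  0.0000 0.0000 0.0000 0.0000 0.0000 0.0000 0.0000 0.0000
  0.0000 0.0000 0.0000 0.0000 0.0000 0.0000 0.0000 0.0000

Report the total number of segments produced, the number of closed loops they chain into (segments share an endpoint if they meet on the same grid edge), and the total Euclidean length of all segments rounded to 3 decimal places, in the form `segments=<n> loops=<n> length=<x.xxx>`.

segments=14 loops=2 length=8.089

cell (0,1): code 0100 → (0.969,2.000)–(1.000,1.913)
cell (0,2): code 1000 → (1.000,2.109)–(0.969,2.000)
cell (1,0): code 0100 → (1.241,1.000)–(2.000,0.319)
cell (1,1): code 1110 → (1.000,1.913)–(1.241,1.000)
cell (1,2): code 1001 → (2.000,2.872)–(1.000,2.109)
cell (1,4): code 0100 → (1.853,5.000)–(2.000,4.832)
cell (1,5): code 1000 → (2.000,5.075)–(1.853,5.000)
cell (2,0): code 0110 → (2.000,0.319)–(3.000,0.534)
cell (2,2): code 1001 → (3.000,2.090)–(2.000,2.872)
cell (2,4): code 0010 → (2.000,4.832)–(2.052,5.000)
cell (2,5): code 0001 → (2.052,5.000)–(2.000,5.075)
cell (3,0): code 0010 → (3.000,0.534)–(3.330,1.000)
cell (3,1): code 0011 → (3.330,1.000)–(3.060,2.000)
cell (3,2): code 0001 → (3.060,2.000)–(3.000,2.090)
total: 14 segments, chained into 2 closed loop(s), length Σ = 8.089089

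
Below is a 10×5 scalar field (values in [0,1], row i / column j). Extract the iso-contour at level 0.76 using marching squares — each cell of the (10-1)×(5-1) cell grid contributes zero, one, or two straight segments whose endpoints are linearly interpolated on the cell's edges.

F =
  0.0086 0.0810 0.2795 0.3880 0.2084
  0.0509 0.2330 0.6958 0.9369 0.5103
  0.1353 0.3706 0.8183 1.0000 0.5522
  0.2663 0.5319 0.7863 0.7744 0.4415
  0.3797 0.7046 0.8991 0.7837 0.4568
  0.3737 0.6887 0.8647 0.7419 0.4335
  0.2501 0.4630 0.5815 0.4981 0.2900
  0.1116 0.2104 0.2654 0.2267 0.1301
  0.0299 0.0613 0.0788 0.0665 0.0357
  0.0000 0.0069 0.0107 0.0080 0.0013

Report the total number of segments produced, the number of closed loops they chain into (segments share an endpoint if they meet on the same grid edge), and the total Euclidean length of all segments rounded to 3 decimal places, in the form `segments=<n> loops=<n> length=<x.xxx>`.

cell (0,2): code 0100 → (0.678,3.000)–(1.000,2.266)
cell (0,3): code 1000 → (1.000,3.415)–(0.678,3.000)
cell (1,1): code 0100 → (1.524,2.000)–(2.000,1.870)
cell (1,2): code 1110 → (1.000,2.266)–(1.524,2.000)
cell (1,3): code 1001 → (2.000,3.536)–(1.000,3.415)
cell (2,1): code 0110 → (2.000,1.870)–(3.000,1.897)
cell (2,3): code 1001 → (3.000,3.043)–(2.000,3.536)
cell (3,1): code 0110 → (3.000,1.897)–(4.000,1.285)
cell (3,3): code 1001 → (4.000,3.072)–(3.000,3.043)
cell (4,1): code 0110 → (4.000,1.285)–(5.000,1.405)
cell (4,2): code 1011 → (5.000,2.853)–(4.567,3.000)
cell (4,3): code 0001 → (4.567,3.000)–(4.000,3.072)
cell (5,1): code 0010 → (5.000,1.405)–(5.370,2.000)
cell (5,2): code 0001 → (5.370,2.000)–(5.000,2.853)
total: 14 segments, chained into 1 closed loop(s), length Σ = 11.368968

segments=14 loops=1 length=11.369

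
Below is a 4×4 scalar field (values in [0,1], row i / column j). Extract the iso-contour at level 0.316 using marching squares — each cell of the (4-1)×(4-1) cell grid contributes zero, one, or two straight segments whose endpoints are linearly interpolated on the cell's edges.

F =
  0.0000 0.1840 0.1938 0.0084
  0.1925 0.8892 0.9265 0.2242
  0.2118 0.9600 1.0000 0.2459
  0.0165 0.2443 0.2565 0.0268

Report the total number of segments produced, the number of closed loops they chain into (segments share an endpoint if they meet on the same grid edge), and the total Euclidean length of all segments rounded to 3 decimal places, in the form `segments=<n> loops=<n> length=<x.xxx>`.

cell (0,0): code 0100 → (0.187,1.000)–(1.000,0.177)
cell (0,1): code 1100 → (0.167,2.000)–(0.187,1.000)
cell (0,2): code 1000 → (1.000,2.869)–(0.167,2.000)
cell (1,0): code 0110 → (1.000,0.177)–(2.000,0.139)
cell (1,2): code 1001 → (2.000,2.907)–(1.000,2.869)
cell (2,0): code 0010 → (2.000,0.139)–(2.900,1.000)
cell (2,1): code 0011 → (2.900,1.000)–(2.920,2.000)
cell (2,2): code 0001 → (2.920,2.000)–(2.000,2.907)
total: 8 segments, chained into 1 closed loop(s), length Σ = 8.899633

segments=8 loops=1 length=8.900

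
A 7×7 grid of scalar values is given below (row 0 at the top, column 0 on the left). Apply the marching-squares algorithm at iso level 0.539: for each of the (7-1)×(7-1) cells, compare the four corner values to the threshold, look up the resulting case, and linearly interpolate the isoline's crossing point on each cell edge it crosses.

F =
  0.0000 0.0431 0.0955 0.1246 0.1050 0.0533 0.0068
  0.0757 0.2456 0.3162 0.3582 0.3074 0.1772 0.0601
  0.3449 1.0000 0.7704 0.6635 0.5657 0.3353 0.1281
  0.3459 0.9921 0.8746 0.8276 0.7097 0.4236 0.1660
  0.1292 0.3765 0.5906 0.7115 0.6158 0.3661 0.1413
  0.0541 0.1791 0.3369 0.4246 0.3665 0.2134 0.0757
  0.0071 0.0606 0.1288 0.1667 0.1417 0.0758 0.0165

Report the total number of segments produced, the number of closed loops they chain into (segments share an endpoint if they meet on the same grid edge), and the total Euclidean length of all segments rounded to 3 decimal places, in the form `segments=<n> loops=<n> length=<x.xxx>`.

segments=14 loops=1 length=11.983

cell (1,0): code 0100 → (1.389,1.000)–(2.000,0.296)
cell (1,1): code 1100 → (1.491,2.000)–(1.389,1.000)
cell (1,2): code 1100 → (1.592,3.000)–(1.491,2.000)
cell (1,3): code 1100 → (1.897,4.000)–(1.592,3.000)
cell (1,4): code 1000 → (2.000,4.116)–(1.897,4.000)
cell (2,0): code 0110 → (2.000,0.296)–(3.000,0.299)
cell (2,4): code 1001 → (3.000,4.597)–(2.000,4.116)
cell (3,0): code 0010 → (3.000,0.299)–(3.736,1.000)
cell (3,1): code 0111 → (3.736,1.000)–(4.000,1.759)
cell (3,4): code 1001 → (4.000,4.308)–(3.000,4.597)
cell (4,1): code 0010 → (4.000,1.759)–(4.203,2.000)
cell (4,2): code 0011 → (4.203,2.000)–(4.601,3.000)
cell (4,3): code 0011 → (4.601,3.000)–(4.308,4.000)
cell (4,4): code 0001 → (4.308,4.000)–(4.000,4.308)
total: 14 segments, chained into 1 closed loop(s), length Σ = 11.982573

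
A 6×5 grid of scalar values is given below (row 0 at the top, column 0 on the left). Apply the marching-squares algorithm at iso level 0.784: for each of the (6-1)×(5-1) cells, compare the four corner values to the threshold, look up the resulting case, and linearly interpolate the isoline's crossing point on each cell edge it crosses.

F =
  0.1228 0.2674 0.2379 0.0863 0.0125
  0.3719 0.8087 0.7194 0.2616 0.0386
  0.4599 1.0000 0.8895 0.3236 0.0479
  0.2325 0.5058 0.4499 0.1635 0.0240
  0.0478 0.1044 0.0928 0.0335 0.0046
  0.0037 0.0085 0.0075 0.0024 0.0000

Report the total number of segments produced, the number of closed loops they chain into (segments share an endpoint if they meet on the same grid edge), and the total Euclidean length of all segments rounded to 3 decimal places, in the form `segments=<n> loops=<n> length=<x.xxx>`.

cell (0,0): code 0100 → (0.954,1.000)–(1.000,0.943)
cell (0,1): code 1000 → (1.000,1.277)–(0.954,1.000)
cell (1,0): code 0110 → (1.000,0.943)–(2.000,0.600)
cell (1,1): code 1101 → (1.380,2.000)–(1.000,1.277)
cell (1,2): code 1000 → (2.000,2.186)–(1.380,2.000)
cell (2,0): code 0010 → (2.000,0.600)–(2.437,1.000)
cell (2,1): code 0011 → (2.437,1.000)–(2.240,2.000)
cell (2,2): code 0001 → (2.240,2.000)–(2.000,2.186)
total: 8 segments, chained into 1 closed loop(s), length Σ = 4.790535

segments=8 loops=1 length=4.791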